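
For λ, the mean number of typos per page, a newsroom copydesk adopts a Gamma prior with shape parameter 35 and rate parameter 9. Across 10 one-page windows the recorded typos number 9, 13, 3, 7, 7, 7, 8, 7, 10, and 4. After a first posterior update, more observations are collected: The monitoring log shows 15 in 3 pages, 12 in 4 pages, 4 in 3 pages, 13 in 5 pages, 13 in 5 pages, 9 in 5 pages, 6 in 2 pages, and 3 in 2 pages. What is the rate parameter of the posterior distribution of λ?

Total count: 9 + 13 + 3 + 7 + 7 + 7 + 8 + 7 + 10 + 4 = 75.
Total exposure: 10 pages.
After the first batch: Gamma(35 + 75, 9 + 10) = Gamma(110, 19).
Total count: 15 + 12 + 4 + 13 + 13 + 9 + 6 + 3 = 75.
Total exposure: 3 + 4 + 3 + 5 + 5 + 5 + 2 + 2 = 29 pages.
After the second batch: Gamma(110 + 75, 19 + 29) = Gamma(185, 48).

48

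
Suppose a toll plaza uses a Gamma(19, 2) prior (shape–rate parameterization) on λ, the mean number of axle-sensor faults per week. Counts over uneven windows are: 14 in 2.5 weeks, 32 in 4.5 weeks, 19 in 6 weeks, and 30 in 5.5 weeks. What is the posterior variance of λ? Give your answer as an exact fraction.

Total count: 14 + 32 + 19 + 30 = 95.
Total exposure: 2.5 + 4.5 + 6 + 5.5 = 18.5 weeks.
Gamma(α, β) with Poisson data over total exposure Σt gives posterior Gamma(α+Σx, β+Σt) = Gamma(114, 41/2).
Posterior variance = α'/β'² = 114/(1681/4) = 456/1681.

456/1681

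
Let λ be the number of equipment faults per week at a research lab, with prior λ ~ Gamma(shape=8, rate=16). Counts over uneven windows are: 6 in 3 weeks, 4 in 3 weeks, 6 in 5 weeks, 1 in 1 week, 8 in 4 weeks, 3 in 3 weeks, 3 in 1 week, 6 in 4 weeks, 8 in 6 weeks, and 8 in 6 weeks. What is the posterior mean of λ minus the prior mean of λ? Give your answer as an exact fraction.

Total count: 6 + 4 + 6 + 1 + 8 + 3 + 3 + 6 + 8 + 8 = 53.
Total exposure: 3 + 3 + 5 + 1 + 4 + 3 + 1 + 4 + 6 + 6 = 36 weeks.
By Gamma–Poisson conjugacy, the posterior is Gamma(α + Σx, β + Σt) = Gamma(8 + 53, 16 + 36) = Gamma(61, 52).
Posterior mean = 61/52 = 61/52; prior mean = 8/16 = 1/2. Difference = 61/52 − 1/2 = 35/52.

35/52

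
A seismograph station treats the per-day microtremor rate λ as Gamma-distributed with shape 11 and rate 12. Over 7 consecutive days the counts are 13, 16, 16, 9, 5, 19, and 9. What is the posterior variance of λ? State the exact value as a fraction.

98/361

Total count: 13 + 16 + 16 + 9 + 5 + 19 + 9 = 87.
Total exposure: 7 days.
By Gamma–Poisson conjugacy, the posterior is Gamma(α + Σx, β + Σt) = Gamma(11 + 87, 12 + 7) = Gamma(98, 19).
Posterior variance = α'/β'² = 98/361.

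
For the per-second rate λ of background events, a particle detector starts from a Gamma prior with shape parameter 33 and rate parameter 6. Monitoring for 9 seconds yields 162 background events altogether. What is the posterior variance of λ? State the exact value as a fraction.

13/15

Total count 162 over total exposure 9 seconds.
Conjugate update: add total count to the shape and total exposure to the rate, giving Gamma(195, 15).
Posterior variance = α'/β'² = 195/225 = 13/15.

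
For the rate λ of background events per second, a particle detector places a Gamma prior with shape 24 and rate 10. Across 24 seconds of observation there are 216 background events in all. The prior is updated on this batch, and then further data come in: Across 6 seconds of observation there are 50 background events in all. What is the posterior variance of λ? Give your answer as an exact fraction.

29/160

Total count 216 over total exposure 24 seconds.
After the first batch: Gamma(24 + 216, 10 + 24) = Gamma(240, 34).
Total count 50 over total exposure 6 seconds.
After the second batch: Gamma(240 + 50, 34 + 6) = Gamma(290, 40).
Posterior variance = α'/β'² = 290/1600 = 29/160.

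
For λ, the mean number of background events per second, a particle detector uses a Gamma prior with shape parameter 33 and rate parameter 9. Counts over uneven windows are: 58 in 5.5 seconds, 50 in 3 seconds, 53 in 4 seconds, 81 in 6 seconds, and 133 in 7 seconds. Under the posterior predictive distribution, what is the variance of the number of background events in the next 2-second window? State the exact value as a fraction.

Total count: 58 + 50 + 53 + 81 + 133 = 375.
Total exposure: 5.5 + 3 + 4 + 6 + 7 = 25.5 seconds.
By Gamma–Poisson conjugacy, the posterior is Gamma(α + Σx, β + Σt) = Gamma(33 + 375, 9 + 25.5) = Gamma(408, 69/2).
The posterior predictive for a window of length T is Negative Binomial with variance T·α'·(β'+T)/β'² = 2·408·(73/2)/(4761/4) = 39712/1587.

39712/1587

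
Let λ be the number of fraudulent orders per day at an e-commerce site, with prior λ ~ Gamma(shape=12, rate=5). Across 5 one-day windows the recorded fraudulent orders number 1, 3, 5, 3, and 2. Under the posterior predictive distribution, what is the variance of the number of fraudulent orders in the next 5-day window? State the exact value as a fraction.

39/2

Total count: 1 + 3 + 5 + 3 + 2 = 14.
Total exposure: 5 days.
By Gamma–Poisson conjugacy, the posterior is Gamma(α + Σx, β + Σt) = Gamma(12 + 14, 5 + 5) = Gamma(26, 10).
The posterior predictive for a window of length T is Negative Binomial with variance T·α'·(β'+T)/β'² = 5·26·15/100 = 39/2.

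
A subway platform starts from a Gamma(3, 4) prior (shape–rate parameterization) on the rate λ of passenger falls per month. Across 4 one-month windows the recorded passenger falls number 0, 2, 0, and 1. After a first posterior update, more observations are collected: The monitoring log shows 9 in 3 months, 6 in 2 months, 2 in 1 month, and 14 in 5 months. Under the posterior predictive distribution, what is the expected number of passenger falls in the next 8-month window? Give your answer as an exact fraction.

Total count: 0 + 2 + 0 + 1 = 3.
Total exposure: 4 months.
After the first batch: Gamma(3 + 3, 4 + 4) = Gamma(6, 8).
Total count: 9 + 6 + 2 + 14 = 31.
Total exposure: 3 + 2 + 1 + 5 = 11 months.
After the second batch: Gamma(6 + 31, 8 + 11) = Gamma(37, 19).
Predictive mean over an 8-month window = T·E[λ|data] = 8·37/19 = 296/19.

296/19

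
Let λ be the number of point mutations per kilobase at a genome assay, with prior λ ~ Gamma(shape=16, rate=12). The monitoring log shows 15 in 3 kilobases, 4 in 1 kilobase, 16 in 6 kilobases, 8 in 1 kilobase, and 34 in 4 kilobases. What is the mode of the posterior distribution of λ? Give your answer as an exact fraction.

Total count: 15 + 4 + 16 + 8 + 34 = 77.
Total exposure: 3 + 1 + 6 + 1 + 4 = 15 kilobases.
The Gamma prior is conjugate for the Poisson rate, so λ | data ~ Gamma(16+77, 12+15) = Gamma(93, 27).
Posterior mode = (α'−1)/β' = 92/27.

92/27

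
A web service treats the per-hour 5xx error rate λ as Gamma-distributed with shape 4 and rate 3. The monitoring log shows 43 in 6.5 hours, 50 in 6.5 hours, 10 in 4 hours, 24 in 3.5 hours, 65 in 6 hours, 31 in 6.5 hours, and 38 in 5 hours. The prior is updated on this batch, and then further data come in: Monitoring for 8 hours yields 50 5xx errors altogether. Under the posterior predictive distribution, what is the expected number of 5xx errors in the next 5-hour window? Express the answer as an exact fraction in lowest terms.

Total count: 43 + 50 + 10 + 24 + 65 + 31 + 38 = 261.
Total exposure: 6.5 + 6.5 + 4 + 3.5 + 6 + 6.5 + 5 = 38 hours.
After the first batch: Gamma(4 + 261, 3 + 38) = Gamma(265, 41).
Total count 50 over total exposure 8 hours.
After the second batch: Gamma(265 + 50, 41 + 8) = Gamma(315, 49).
Predictive mean over a 5-hour window = T·E[λ|data] = 5·315/49 = 225/7.

225/7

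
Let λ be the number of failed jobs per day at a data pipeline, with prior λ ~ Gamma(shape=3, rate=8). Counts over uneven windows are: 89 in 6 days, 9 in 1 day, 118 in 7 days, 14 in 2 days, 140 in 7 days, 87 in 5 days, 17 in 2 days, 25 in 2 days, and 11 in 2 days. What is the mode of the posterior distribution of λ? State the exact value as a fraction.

256/21

Total count: 89 + 9 + 118 + 14 + 140 + 87 + 17 + 25 + 11 = 510.
Total exposure: 6 + 1 + 7 + 2 + 7 + 5 + 2 + 2 + 2 = 34 days.
By Gamma–Poisson conjugacy, the posterior is Gamma(α + Σx, β + Σt) = Gamma(3 + 510, 8 + 34) = Gamma(513, 42).
Posterior mode = (α'−1)/β' = 512/42 = 256/21.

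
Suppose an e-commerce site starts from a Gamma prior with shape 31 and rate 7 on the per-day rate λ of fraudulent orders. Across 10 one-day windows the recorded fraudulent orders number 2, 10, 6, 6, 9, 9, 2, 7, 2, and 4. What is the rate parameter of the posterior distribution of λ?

17

Total count: 2 + 10 + 6 + 6 + 9 + 9 + 2 + 7 + 2 + 4 = 57.
Total exposure: 10 days.
Posterior: α' = 31 + 57 = 88, β' = 7 + 10 = 17.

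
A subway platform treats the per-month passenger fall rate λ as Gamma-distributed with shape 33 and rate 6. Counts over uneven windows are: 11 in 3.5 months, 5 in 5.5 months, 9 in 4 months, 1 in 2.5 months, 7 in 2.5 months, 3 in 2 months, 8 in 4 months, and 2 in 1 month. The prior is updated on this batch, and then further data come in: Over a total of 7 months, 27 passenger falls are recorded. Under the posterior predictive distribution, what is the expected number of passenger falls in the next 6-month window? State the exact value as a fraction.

Total count: 11 + 5 + 9 + 1 + 7 + 3 + 8 + 2 = 46.
Total exposure: 3.5 + 5.5 + 4 + 2.5 + 2.5 + 2 + 4 + 1 = 25 months.
After the first batch: Gamma(33 + 46, 6 + 25) = Gamma(79, 31).
Total count 27 over total exposure 7 months.
After the second batch: Gamma(79 + 27, 31 + 7) = Gamma(106, 38).
Predictive mean over a 6-month window = T·E[λ|data] = 6·106/38 = 318/19.

318/19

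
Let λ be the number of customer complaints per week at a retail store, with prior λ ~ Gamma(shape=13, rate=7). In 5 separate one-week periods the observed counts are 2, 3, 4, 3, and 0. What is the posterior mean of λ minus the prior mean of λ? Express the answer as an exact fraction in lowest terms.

Total count: 2 + 3 + 4 + 3 + 0 = 12.
Total exposure: 5 weeks.
By Gamma–Poisson conjugacy, the posterior is Gamma(α + Σx, β + Σt) = Gamma(13 + 12, 7 + 5) = Gamma(25, 12).
Posterior mean = 25/12 = 25/12; prior mean = 13/7 = 13/7. Difference = 25/12 − 13/7 = 19/84.

19/84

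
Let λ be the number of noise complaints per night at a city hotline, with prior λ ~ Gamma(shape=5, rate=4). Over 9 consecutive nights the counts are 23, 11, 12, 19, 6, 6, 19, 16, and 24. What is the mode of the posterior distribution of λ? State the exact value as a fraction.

140/13

Total count: 23 + 11 + 12 + 19 + 6 + 6 + 19 + 16 + 24 = 136.
Total exposure: 9 nights.
By Gamma–Poisson conjugacy, the posterior is Gamma(α + Σx, β + Σt) = Gamma(5 + 136, 4 + 9) = Gamma(141, 13).
Posterior mode = (α'−1)/β' = 140/13.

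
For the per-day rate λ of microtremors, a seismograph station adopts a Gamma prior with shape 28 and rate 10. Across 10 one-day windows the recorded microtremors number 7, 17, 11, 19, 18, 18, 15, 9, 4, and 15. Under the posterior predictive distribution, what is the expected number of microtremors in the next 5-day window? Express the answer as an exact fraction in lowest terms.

Total count: 7 + 17 + 11 + 19 + 18 + 18 + 15 + 9 + 4 + 15 = 133.
Total exposure: 10 days.
The Gamma prior is conjugate for the Poisson rate, so λ | data ~ Gamma(28+133, 10+10) = Gamma(161, 20).
Predictive mean over a 5-day window = T·E[λ|data] = 5·161/20 = 161/4.

161/4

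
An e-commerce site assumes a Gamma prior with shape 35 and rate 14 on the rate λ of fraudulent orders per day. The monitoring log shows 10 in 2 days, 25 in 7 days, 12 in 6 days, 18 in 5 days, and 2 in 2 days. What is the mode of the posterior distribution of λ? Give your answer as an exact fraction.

Total count: 10 + 25 + 12 + 18 + 2 = 67.
Total exposure: 2 + 7 + 6 + 5 + 2 = 22 days.
Conjugate update: add total count to the shape and total exposure to the rate, giving Gamma(102, 36).
Posterior mode = (α'−1)/β' = 101/36.

101/36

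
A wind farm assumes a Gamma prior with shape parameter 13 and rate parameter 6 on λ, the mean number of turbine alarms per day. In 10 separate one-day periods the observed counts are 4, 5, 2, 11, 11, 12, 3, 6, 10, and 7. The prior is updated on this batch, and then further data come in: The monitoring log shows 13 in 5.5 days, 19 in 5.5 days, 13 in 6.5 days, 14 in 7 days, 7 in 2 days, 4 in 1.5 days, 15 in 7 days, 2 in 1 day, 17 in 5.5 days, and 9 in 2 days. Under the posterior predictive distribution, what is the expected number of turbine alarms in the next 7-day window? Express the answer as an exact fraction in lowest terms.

Total count: 4 + 5 + 2 + 11 + 11 + 12 + 3 + 6 + 10 + 7 = 71.
Total exposure: 10 days.
After the first batch: Gamma(13 + 71, 6 + 10) = Gamma(84, 16).
Total count: 13 + 19 + 13 + 14 + 7 + 4 + 15 + 2 + 17 + 9 = 113.
Total exposure: 5.5 + 5.5 + 6.5 + 7 + 2 + 1.5 + 7 + 1 + 5.5 + 2 = 43.5 days.
After the second batch: Gamma(84 + 113, 16 + 43.5) = Gamma(197, 119/2).
Predictive mean over a 7-day window = T·E[λ|data] = 7·197/(119/2) = 394/17.

394/17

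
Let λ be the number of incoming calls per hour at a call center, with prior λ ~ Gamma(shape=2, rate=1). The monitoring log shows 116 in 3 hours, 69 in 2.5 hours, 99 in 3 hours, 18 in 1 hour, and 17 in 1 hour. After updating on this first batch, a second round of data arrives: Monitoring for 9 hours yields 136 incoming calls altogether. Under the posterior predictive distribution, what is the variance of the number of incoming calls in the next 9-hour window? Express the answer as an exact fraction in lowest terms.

485334/1681

Total count: 116 + 69 + 99 + 18 + 17 = 319.
Total exposure: 3 + 2.5 + 3 + 1 + 1 = 10.5 hours.
After the first batch: Gamma(2 + 319, 1 + 10.5) = Gamma(321, 23/2).
Total count 136 over total exposure 9 hours.
After the second batch: Gamma(321 + 136, 23/2 + 9) = Gamma(457, 41/2).
The posterior predictive for a window of length T is Negative Binomial with variance T·α'·(β'+T)/β'² = 9·457·(59/2)/(1681/4) = 485334/1681.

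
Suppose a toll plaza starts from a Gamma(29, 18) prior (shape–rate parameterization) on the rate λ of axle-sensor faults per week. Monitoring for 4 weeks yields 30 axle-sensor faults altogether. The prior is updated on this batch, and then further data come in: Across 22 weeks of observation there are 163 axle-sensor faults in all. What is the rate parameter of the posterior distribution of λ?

Total count 30 over total exposure 4 weeks.
After the first batch: Gamma(29 + 30, 18 + 4) = Gamma(59, 22).
Total count 163 over total exposure 22 weeks.
After the second batch: Gamma(59 + 163, 22 + 22) = Gamma(222, 44).

44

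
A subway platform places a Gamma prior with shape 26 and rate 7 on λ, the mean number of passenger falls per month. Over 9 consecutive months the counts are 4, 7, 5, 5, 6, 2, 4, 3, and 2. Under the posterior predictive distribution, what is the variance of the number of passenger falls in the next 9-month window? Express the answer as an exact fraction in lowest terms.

225/4

Total count: 4 + 7 + 5 + 5 + 6 + 2 + 4 + 3 + 2 = 38.
Total exposure: 9 months.
By Gamma–Poisson conjugacy, the posterior is Gamma(α + Σx, β + Σt) = Gamma(26 + 38, 7 + 9) = Gamma(64, 16).
The posterior predictive for a window of length T is Negative Binomial with variance T·α'·(β'+T)/β'² = 9·64·25/256 = 225/4.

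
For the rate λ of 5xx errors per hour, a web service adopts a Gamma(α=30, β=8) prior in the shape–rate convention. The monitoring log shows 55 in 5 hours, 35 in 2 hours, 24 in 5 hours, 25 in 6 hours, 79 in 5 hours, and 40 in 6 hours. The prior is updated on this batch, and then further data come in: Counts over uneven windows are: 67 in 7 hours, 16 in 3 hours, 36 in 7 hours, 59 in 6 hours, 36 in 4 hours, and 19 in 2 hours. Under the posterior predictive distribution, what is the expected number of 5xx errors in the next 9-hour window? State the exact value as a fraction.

1563/22

Total count: 55 + 35 + 24 + 25 + 79 + 40 = 258.
Total exposure: 5 + 2 + 5 + 6 + 5 + 6 = 29 hours.
After the first batch: Gamma(30 + 258, 8 + 29) = Gamma(288, 37).
Total count: 67 + 16 + 36 + 59 + 36 + 19 = 233.
Total exposure: 7 + 3 + 7 + 6 + 4 + 2 = 29 hours.
After the second batch: Gamma(288 + 233, 37 + 29) = Gamma(521, 66).
Predictive mean over a 9-hour window = T·E[λ|data] = 9·521/66 = 1563/22.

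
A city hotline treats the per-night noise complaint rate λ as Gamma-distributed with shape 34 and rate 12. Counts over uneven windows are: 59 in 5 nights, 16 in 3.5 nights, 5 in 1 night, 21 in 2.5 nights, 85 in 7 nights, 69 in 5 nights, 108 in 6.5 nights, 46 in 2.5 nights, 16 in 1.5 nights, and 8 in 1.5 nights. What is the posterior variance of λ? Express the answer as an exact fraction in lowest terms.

Total count: 59 + 16 + 5 + 21 + 85 + 69 + 108 + 46 + 16 + 8 = 433.
Total exposure: 5 + 3.5 + 1 + 2.5 + 7 + 5 + 6.5 + 2.5 + 1.5 + 1.5 = 36 nights.
The Gamma prior is conjugate for the Poisson rate, so λ | data ~ Gamma(34+433, 12+36) = Gamma(467, 48).
Posterior variance = α'/β'² = 467/2304.

467/2304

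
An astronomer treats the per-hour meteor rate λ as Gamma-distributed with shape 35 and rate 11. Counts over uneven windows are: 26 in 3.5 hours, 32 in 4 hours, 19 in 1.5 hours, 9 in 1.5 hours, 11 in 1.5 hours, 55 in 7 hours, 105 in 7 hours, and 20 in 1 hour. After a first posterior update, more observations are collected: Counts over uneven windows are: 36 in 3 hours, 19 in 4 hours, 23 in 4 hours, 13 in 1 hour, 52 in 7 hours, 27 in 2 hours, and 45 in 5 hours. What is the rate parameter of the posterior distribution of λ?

Total count: 26 + 32 + 19 + 9 + 11 + 55 + 105 + 20 = 277.
Total exposure: 3.5 + 4 + 1.5 + 1.5 + 1.5 + 7 + 7 + 1 = 27 hours.
After the first batch: Gamma(35 + 277, 11 + 27) = Gamma(312, 38).
Total count: 36 + 19 + 23 + 13 + 52 + 27 + 45 = 215.
Total exposure: 3 + 4 + 4 + 1 + 7 + 2 + 5 = 26 hours.
After the second batch: Gamma(312 + 215, 38 + 26) = Gamma(527, 64).

64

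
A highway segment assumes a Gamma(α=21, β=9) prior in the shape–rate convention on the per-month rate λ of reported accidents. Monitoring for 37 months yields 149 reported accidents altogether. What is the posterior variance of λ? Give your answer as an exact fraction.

Total count 149 over total exposure 37 months.
By Gamma–Poisson conjugacy, the posterior is Gamma(α + Σx, β + Σt) = Gamma(21 + 149, 9 + 37) = Gamma(170, 46).
Posterior variance = α'/β'² = 170/2116 = 85/1058.

85/1058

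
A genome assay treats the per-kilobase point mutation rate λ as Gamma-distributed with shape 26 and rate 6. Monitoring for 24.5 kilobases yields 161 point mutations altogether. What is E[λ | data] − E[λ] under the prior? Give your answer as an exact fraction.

Total count 161 over total exposure 24.5 kilobases.
The Gamma prior is conjugate for the Poisson rate, so λ | data ~ Gamma(26+161, 6+24.5) = Gamma(187, 61/2).
Posterior mean = 187/(61/2) = 374/61; prior mean = 26/6 = 13/3. Difference = 374/61 − 13/3 = 329/183.

329/183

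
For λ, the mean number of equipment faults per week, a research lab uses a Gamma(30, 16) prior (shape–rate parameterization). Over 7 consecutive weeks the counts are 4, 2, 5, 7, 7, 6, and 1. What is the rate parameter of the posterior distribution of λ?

Total count: 4 + 2 + 5 + 7 + 7 + 6 + 1 = 32.
Total exposure: 7 weeks.
Gamma(α, β) with Poisson data over total exposure Σt gives posterior Gamma(α+Σx, β+Σt) = Gamma(62, 23).

23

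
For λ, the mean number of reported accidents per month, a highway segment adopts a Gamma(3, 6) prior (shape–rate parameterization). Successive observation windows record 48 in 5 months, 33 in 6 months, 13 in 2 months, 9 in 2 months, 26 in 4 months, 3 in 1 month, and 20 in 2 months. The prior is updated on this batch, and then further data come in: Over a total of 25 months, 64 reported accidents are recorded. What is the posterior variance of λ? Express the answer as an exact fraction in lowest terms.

Total count: 48 + 33 + 13 + 9 + 26 + 3 + 20 = 152.
Total exposure: 5 + 6 + 2 + 2 + 4 + 1 + 2 = 22 months.
After the first batch: Gamma(3 + 152, 6 + 22) = Gamma(155, 28).
Total count 64 over total exposure 25 months.
After the second batch: Gamma(155 + 64, 28 + 25) = Gamma(219, 53).
Posterior variance = α'/β'² = 219/2809.

219/2809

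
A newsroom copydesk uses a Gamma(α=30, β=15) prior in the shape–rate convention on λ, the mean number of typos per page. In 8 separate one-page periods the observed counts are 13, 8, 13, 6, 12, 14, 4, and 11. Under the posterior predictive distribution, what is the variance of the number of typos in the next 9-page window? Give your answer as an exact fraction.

31968/529

Total count: 13 + 8 + 13 + 6 + 12 + 14 + 4 + 11 = 81.
Total exposure: 8 pages.
Gamma(α, β) with Poisson data over total exposure Σt gives posterior Gamma(α+Σx, β+Σt) = Gamma(111, 23).
The posterior predictive for a window of length T is Negative Binomial with variance T·α'·(β'+T)/β'² = 9·111·32/529 = 31968/529.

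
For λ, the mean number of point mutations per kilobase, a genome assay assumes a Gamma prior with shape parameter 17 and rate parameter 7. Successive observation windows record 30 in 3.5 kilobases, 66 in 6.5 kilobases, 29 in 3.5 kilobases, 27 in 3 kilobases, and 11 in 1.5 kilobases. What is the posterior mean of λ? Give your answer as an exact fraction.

Total count: 30 + 66 + 29 + 27 + 11 = 163.
Total exposure: 3.5 + 6.5 + 3.5 + 3 + 1.5 = 18 kilobases.
Conjugate update: add total count to the shape and total exposure to the rate, giving Gamma(180, 25).
Posterior mean = α'/β' = 180/25 = 36/5.

36/5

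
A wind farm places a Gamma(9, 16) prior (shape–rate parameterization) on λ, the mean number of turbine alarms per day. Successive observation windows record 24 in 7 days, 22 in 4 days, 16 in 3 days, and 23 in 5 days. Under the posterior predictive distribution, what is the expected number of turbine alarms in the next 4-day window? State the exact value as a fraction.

376/35

Total count: 24 + 22 + 16 + 23 = 85.
Total exposure: 7 + 4 + 3 + 5 = 19 days.
Gamma(α, β) with Poisson data over total exposure Σt gives posterior Gamma(α+Σx, β+Σt) = Gamma(94, 35).
Predictive mean over a 4-day window = T·E[λ|data] = 4·94/35 = 376/35.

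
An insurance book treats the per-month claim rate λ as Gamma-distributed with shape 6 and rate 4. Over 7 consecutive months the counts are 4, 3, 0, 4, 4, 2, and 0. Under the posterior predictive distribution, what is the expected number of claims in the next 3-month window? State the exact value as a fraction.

Total count: 4 + 3 + 0 + 4 + 4 + 2 + 0 = 17.
Total exposure: 7 months.
The Gamma prior is conjugate for the Poisson rate, so λ | data ~ Gamma(6+17, 4+7) = Gamma(23, 11).
Predictive mean over a 3-month window = T·E[λ|data] = 3·23/11 = 69/11.

69/11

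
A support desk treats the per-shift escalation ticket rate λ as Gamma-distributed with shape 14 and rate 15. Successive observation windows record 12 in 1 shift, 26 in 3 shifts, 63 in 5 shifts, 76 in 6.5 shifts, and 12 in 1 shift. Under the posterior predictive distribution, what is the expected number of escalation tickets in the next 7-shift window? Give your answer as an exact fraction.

406/9

Total count: 12 + 26 + 63 + 76 + 12 = 189.
Total exposure: 1 + 3 + 5 + 6.5 + 1 = 16.5 shifts.
Conjugate update: add total count to the shape and total exposure to the rate, giving Gamma(203, 63/2).
Predictive mean over a 7-shift window = T·E[λ|data] = 7·203/(63/2) = 406/9.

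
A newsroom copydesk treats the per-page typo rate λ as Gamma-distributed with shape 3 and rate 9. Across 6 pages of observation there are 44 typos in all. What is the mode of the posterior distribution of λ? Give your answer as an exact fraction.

46/15

Total count 44 over total exposure 6 pages.
Conjugate update: add total count to the shape and total exposure to the rate, giving Gamma(47, 15).
Posterior mode = (α'−1)/β' = 46/15.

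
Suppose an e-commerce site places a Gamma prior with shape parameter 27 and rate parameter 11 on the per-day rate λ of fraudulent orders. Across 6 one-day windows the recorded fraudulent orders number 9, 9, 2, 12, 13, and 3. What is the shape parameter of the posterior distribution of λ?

75

Total count: 9 + 9 + 2 + 12 + 13 + 3 = 48.
Total exposure: 6 days.
Conjugate update: add total count to the shape and total exposure to the rate, giving Gamma(75, 17).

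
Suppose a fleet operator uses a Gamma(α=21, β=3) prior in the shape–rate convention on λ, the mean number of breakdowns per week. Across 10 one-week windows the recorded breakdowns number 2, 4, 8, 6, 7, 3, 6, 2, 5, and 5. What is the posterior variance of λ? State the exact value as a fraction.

Total count: 2 + 4 + 8 + 6 + 7 + 3 + 6 + 2 + 5 + 5 = 48.
Total exposure: 10 weeks.
Gamma(α, β) with Poisson data over total exposure Σt gives posterior Gamma(α+Σx, β+Σt) = Gamma(69, 13).
Posterior variance = α'/β'² = 69/169.

69/169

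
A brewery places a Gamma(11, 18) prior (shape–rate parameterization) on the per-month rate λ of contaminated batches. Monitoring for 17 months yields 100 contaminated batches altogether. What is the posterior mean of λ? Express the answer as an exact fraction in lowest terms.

Total count 100 over total exposure 17 months.
Gamma(α, β) with Poisson data over total exposure Σt gives posterior Gamma(α+Σx, β+Σt) = Gamma(111, 35).
Posterior mean = α'/β' = 111/35.

111/35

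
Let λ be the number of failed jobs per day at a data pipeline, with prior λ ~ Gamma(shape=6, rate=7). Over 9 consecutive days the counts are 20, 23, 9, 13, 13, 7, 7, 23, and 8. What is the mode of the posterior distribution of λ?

8

Total count: 20 + 23 + 9 + 13 + 13 + 7 + 7 + 23 + 8 = 123.
Total exposure: 9 days.
By Gamma–Poisson conjugacy, the posterior is Gamma(α + Σx, β + Σt) = Gamma(6 + 123, 7 + 9) = Gamma(129, 16).
Posterior mode = (α'−1)/β' = 128/16 = 8.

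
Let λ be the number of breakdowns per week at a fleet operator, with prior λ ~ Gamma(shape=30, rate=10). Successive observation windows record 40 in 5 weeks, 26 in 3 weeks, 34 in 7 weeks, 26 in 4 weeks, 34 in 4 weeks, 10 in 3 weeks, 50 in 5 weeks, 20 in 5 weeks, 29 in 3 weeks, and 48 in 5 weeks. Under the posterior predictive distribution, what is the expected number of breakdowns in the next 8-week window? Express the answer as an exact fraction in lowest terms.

1388/27

Total count: 40 + 26 + 34 + 26 + 34 + 10 + 50 + 20 + 29 + 48 = 317.
Total exposure: 5 + 3 + 7 + 4 + 4 + 3 + 5 + 5 + 3 + 5 = 44 weeks.
By Gamma–Poisson conjugacy, the posterior is Gamma(α + Σx, β + Σt) = Gamma(30 + 317, 10 + 44) = Gamma(347, 54).
Predictive mean over an 8-week window = T·E[λ|data] = 8·347/54 = 1388/27.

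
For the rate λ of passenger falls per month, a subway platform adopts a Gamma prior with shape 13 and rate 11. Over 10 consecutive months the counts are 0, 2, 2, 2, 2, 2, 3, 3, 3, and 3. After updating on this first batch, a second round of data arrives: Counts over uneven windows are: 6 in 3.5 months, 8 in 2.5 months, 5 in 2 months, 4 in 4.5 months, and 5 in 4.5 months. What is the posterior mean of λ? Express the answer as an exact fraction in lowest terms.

63/38

Total count: 0 + 2 + 2 + 2 + 2 + 2 + 3 + 3 + 3 + 3 = 22.
Total exposure: 10 months.
After the first batch: Gamma(13 + 22, 11 + 10) = Gamma(35, 21).
Total count: 6 + 8 + 5 + 4 + 5 = 28.
Total exposure: 3.5 + 2.5 + 2 + 4.5 + 4.5 = 17 months.
After the second batch: Gamma(35 + 28, 21 + 17) = Gamma(63, 38).
Posterior mean = α'/β' = 63/38.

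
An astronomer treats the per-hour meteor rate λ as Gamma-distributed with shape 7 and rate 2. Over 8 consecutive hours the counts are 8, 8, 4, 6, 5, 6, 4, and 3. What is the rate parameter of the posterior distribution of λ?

Total count: 8 + 8 + 4 + 6 + 5 + 6 + 4 + 3 = 44.
Total exposure: 8 hours.
Conjugate update: add total count to the shape and total exposure to the rate, giving Gamma(51, 10).

10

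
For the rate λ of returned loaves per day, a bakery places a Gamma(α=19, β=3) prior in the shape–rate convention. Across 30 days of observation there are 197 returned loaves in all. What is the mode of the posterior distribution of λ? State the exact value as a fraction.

215/33

Total count 197 over total exposure 30 days.
Posterior: α' = 19 + 197 = 216, β' = 3 + 30 = 33.
Posterior mode = (α'−1)/β' = 215/33.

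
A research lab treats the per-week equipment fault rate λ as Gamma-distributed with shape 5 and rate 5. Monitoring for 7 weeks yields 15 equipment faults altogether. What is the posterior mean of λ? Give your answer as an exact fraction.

Total count 15 over total exposure 7 weeks.
Conjugate update: add total count to the shape and total exposure to the rate, giving Gamma(20, 12).
Posterior mean = α'/β' = 20/12 = 5/3.

5/3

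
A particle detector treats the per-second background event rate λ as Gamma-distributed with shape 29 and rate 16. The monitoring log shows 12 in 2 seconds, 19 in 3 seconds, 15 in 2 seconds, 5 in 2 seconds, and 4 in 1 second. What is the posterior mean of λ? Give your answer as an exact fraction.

Total count: 12 + 19 + 15 + 5 + 4 = 55.
Total exposure: 2 + 3 + 2 + 2 + 1 = 10 seconds.
Posterior: α' = 29 + 55 = 84, β' = 16 + 10 = 26.
Posterior mean = α'/β' = 84/26 = 42/13.

42/13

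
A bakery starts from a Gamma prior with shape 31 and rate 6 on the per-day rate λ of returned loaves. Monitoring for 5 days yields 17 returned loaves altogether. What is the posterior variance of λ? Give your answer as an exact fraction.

Total count 17 over total exposure 5 days.
By Gamma–Poisson conjugacy, the posterior is Gamma(α + Σx, β + Σt) = Gamma(31 + 17, 6 + 5) = Gamma(48, 11).
Posterior variance = α'/β'² = 48/121.

48/121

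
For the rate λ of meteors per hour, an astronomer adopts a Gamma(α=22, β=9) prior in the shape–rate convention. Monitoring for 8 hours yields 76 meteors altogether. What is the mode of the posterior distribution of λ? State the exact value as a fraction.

97/17

Total count 76 over total exposure 8 hours.
By Gamma–Poisson conjugacy, the posterior is Gamma(α + Σx, β + Σt) = Gamma(22 + 76, 9 + 8) = Gamma(98, 17).
Posterior mode = (α'−1)/β' = 97/17.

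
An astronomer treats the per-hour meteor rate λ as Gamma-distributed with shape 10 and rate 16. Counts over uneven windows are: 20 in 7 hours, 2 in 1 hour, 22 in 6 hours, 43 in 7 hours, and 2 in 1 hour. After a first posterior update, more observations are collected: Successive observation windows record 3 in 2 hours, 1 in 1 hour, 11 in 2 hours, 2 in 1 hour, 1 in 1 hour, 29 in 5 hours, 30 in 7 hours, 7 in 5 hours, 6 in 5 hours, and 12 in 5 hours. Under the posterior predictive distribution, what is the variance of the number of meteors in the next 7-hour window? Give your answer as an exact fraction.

Total count: 20 + 2 + 22 + 43 + 2 = 89.
Total exposure: 7 + 1 + 6 + 7 + 1 = 22 hours.
After the first batch: Gamma(10 + 89, 16 + 22) = Gamma(99, 38).
Total count: 3 + 1 + 11 + 2 + 1 + 29 + 30 + 7 + 6 + 12 = 102.
Total exposure: 2 + 1 + 2 + 1 + 1 + 5 + 7 + 5 + 5 + 5 = 34 hours.
After the second batch: Gamma(99 + 102, 38 + 34) = Gamma(201, 72).
The posterior predictive for a window of length T is Negative Binomial with variance T·α'·(β'+T)/β'² = 7·201·79/5184 = 37051/1728.

37051/1728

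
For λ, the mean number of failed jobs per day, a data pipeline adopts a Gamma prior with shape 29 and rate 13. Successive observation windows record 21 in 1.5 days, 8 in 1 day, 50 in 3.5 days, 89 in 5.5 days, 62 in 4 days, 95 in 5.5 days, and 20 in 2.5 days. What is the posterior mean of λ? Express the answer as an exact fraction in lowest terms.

748/73

Total count: 21 + 8 + 50 + 89 + 62 + 95 + 20 = 345.
Total exposure: 1.5 + 1 + 3.5 + 5.5 + 4 + 5.5 + 2.5 = 23.5 days.
By Gamma–Poisson conjugacy, the posterior is Gamma(α + Σx, β + Σt) = Gamma(29 + 345, 13 + 23.5) = Gamma(374, 73/2).
Posterior mean = α'/β' = 374/(73/2) = 748/73.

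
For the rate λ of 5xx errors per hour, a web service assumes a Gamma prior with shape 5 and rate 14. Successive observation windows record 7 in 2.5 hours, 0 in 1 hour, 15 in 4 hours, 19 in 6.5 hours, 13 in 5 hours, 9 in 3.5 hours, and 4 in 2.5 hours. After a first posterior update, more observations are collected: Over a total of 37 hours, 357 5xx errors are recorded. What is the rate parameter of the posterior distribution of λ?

Total count: 7 + 0 + 15 + 19 + 13 + 9 + 4 = 67.
Total exposure: 2.5 + 1 + 4 + 6.5 + 5 + 3.5 + 2.5 = 25 hours.
After the first batch: Gamma(5 + 67, 14 + 25) = Gamma(72, 39).
Total count 357 over total exposure 37 hours.
After the second batch: Gamma(72 + 357, 39 + 37) = Gamma(429, 76).

76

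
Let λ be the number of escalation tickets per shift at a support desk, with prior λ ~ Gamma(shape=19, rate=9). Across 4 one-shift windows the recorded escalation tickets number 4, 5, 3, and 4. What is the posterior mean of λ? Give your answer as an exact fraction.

Total count: 4 + 5 + 3 + 4 = 16.
Total exposure: 4 shifts.
Posterior: α' = 19 + 16 = 35, β' = 9 + 4 = 13.
Posterior mean = α'/β' = 35/13.

35/13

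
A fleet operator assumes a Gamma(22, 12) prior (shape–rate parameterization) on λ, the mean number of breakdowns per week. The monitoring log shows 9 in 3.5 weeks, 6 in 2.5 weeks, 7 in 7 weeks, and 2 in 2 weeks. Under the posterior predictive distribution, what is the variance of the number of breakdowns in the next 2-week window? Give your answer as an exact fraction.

Total count: 9 + 6 + 7 + 2 = 24.
Total exposure: 3.5 + 2.5 + 7 + 2 = 15 weeks.
Conjugate update: add total count to the shape and total exposure to the rate, giving Gamma(46, 27).
The posterior predictive for a window of length T is Negative Binomial with variance T·α'·(β'+T)/β'² = 2·46·29/729 = 2668/729.

2668/729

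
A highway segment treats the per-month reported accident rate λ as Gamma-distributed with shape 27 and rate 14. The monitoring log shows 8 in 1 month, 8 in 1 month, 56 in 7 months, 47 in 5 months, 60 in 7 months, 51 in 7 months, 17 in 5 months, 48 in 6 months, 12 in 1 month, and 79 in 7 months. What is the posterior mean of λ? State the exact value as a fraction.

Total count: 8 + 8 + 56 + 47 + 60 + 51 + 17 + 48 + 12 + 79 = 386.
Total exposure: 1 + 1 + 7 + 5 + 7 + 7 + 5 + 6 + 1 + 7 = 47 months.
Conjugate update: add total count to the shape and total exposure to the rate, giving Gamma(413, 61).
Posterior mean = α'/β' = 413/61.

413/61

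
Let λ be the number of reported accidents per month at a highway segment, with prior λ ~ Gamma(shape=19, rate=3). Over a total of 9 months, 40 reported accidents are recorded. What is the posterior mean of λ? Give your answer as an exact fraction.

59/12

Total count 40 over total exposure 9 months.
By Gamma–Poisson conjugacy, the posterior is Gamma(α + Σx, β + Σt) = Gamma(19 + 40, 3 + 9) = Gamma(59, 12).
Posterior mean = α'/β' = 59/12.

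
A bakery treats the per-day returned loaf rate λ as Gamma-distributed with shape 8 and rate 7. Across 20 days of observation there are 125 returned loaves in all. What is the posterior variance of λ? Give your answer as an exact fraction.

133/729

Total count 125 over total exposure 20 days.
Posterior: α' = 8 + 125 = 133, β' = 7 + 20 = 27.
Posterior variance = α'/β'² = 133/729.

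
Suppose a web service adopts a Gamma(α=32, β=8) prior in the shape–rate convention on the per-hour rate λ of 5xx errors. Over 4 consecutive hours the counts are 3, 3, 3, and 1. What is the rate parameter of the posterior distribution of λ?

Total count: 3 + 3 + 3 + 1 = 10.
Total exposure: 4 hours.
The Gamma prior is conjugate for the Poisson rate, so λ | data ~ Gamma(32+10, 8+4) = Gamma(42, 12).

12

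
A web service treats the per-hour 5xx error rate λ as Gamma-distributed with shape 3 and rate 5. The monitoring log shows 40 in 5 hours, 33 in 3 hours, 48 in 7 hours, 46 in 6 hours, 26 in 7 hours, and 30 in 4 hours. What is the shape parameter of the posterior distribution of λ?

Total count: 40 + 33 + 48 + 46 + 26 + 30 = 223.
Total exposure: 5 + 3 + 7 + 6 + 7 + 4 = 32 hours.
The Gamma prior is conjugate for the Poisson rate, so λ | data ~ Gamma(3+223, 5+32) = Gamma(226, 37).

226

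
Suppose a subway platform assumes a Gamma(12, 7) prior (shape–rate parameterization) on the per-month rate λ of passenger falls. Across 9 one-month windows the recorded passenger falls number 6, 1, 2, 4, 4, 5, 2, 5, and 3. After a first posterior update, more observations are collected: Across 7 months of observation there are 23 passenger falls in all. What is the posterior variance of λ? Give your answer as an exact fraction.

67/529

Total count: 6 + 1 + 2 + 4 + 4 + 5 + 2 + 5 + 3 = 32.
Total exposure: 9 months.
After the first batch: Gamma(12 + 32, 7 + 9) = Gamma(44, 16).
Total count 23 over total exposure 7 months.
After the second batch: Gamma(44 + 23, 16 + 7) = Gamma(67, 23).
Posterior variance = α'/β'² = 67/529.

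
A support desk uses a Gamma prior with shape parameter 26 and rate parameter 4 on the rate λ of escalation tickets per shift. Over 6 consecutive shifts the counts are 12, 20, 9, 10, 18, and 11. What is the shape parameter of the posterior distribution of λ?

Total count: 12 + 20 + 9 + 10 + 18 + 11 = 80.
Total exposure: 6 shifts.
Conjugate update: add total count to the shape and total exposure to the rate, giving Gamma(106, 10).

106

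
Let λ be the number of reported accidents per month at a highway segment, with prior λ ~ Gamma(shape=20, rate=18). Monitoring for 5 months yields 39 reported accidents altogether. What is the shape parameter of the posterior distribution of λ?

59

Total count 39 over total exposure 5 months.
The Gamma prior is conjugate for the Poisson rate, so λ | data ~ Gamma(20+39, 18+5) = Gamma(59, 23).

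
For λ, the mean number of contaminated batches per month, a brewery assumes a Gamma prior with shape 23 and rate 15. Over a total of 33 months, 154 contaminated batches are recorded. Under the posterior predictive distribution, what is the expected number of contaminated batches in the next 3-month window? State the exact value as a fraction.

177/16

Total count 154 over total exposure 33 months.
The Gamma prior is conjugate for the Poisson rate, so λ | data ~ Gamma(23+154, 15+33) = Gamma(177, 48).
Predictive mean over a 3-month window = T·E[λ|data] = 3·177/48 = 177/16.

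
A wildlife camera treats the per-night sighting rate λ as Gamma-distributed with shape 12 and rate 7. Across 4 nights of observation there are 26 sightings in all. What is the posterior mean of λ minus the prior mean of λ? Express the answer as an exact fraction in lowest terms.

134/77

Total count 26 over total exposure 4 nights.
Conjugate update: add total count to the shape and total exposure to the rate, giving Gamma(38, 11).
Posterior mean = 38/11 = 38/11; prior mean = 12/7 = 12/7. Difference = 38/11 − 12/7 = 134/77.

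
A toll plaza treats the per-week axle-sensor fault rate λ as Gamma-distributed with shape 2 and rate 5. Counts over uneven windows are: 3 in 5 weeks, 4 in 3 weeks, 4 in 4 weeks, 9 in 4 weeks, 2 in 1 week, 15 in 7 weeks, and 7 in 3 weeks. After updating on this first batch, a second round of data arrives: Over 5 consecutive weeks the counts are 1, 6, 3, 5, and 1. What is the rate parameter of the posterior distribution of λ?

Total count: 3 + 4 + 4 + 9 + 2 + 15 + 7 = 44.
Total exposure: 5 + 3 + 4 + 4 + 1 + 7 + 3 = 27 weeks.
After the first batch: Gamma(2 + 44, 5 + 27) = Gamma(46, 32).
Total count: 1 + 6 + 3 + 5 + 1 = 16.
Total exposure: 5 weeks.
After the second batch: Gamma(46 + 16, 32 + 5) = Gamma(62, 37).

37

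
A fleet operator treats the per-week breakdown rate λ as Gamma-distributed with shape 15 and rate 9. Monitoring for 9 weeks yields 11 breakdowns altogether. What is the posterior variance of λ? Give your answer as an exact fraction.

Total count 11 over total exposure 9 weeks.
Posterior: α' = 15 + 11 = 26, β' = 9 + 9 = 18.
Posterior variance = α'/β'² = 26/324 = 13/162.

13/162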